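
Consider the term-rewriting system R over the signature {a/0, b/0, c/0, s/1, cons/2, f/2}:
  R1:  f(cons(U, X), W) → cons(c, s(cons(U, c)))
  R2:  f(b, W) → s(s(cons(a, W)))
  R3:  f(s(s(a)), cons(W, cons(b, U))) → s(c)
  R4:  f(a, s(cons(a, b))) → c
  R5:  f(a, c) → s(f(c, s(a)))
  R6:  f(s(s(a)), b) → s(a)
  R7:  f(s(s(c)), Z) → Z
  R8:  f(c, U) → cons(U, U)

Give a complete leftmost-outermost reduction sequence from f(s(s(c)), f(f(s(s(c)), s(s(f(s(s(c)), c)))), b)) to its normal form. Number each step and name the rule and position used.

b

1. f(s(s(c)), f(f(s(s(c)), s(s(f(s(s(c)), c)))), b))  →  f(f(s(s(c)), s(s(f(s(s(c)), c)))), b)   [R7 at ε]
2. f(f(s(s(c)), s(s(f(s(s(c)), c)))), b)  →  f(s(s(f(s(s(c)), c))), b)   [R7 at 1]
3. f(s(s(f(s(s(c)), c))), b)  →  f(s(s(c)), b)   [R7 at 1.1.1]
4. f(s(s(c)), b)  →  b   [R7 at ε]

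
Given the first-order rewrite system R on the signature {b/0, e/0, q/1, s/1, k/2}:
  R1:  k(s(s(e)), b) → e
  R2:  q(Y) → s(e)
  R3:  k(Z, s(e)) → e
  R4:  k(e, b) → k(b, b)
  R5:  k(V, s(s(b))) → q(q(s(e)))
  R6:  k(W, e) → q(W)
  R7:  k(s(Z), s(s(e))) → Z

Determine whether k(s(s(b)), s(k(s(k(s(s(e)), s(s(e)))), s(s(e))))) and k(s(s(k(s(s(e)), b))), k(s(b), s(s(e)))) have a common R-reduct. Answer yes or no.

no — NF(t₁) = s(b), NF(t₂) = e

Reduce t₁ = k(s(s(b)), s(k(s(k(s(s(e)), s(s(e)))), s(s(e))))):
1. k(s(s(b)), s(k(s(k(s(s(e)), s(s(e)))), s(s(e)))))  →  k(s(s(b)), s(k(s(s(e)), s(s(e)))))   [R7 at 2.1]
2. k(s(s(b)), s(k(s(s(e)), s(s(e)))))  →  k(s(s(b)), s(s(e)))   [R7 at 2.1]
3. k(s(s(b)), s(s(e)))  →  s(b)   [R7 at ε]

Reduce t₂ = k(s(s(k(s(s(e)), b))), k(s(b), s(s(e)))):
1. k(s(s(k(s(s(e)), b))), k(s(b), s(s(e))))  →  k(s(s(e)), k(s(b), s(s(e))))   [R1 at 1.1.1]
2. k(s(s(e)), k(s(b), s(s(e))))  →  k(s(s(e)), b)   [R7 at 2]
3. k(s(s(e)), b)  →  e   [R1 at ε]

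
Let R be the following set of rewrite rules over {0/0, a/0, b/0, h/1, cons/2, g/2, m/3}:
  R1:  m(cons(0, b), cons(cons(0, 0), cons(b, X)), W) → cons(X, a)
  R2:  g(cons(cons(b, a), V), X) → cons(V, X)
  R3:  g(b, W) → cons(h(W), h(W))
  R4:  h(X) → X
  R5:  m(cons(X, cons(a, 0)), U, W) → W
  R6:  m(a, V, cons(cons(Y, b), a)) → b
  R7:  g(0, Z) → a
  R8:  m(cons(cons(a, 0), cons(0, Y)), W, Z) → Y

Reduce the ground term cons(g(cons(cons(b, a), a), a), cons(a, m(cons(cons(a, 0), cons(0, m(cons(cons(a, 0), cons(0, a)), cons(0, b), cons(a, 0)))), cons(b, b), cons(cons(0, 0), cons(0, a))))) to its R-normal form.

1. cons(g(cons(cons(b, a), a), a), cons(a, m(cons(cons(a, 0), cons(0, m(cons(cons(a, 0), cons(0, a)), cons(0, b), cons(a, 0)))), cons(b, b), cons(cons(0, 0), cons(0, a)))))  →  cons(cons(a, a), cons(a, m(cons(cons(a, 0), cons(0, m(cons(cons(a, 0), cons(0, a)), cons(0, b), cons(a, 0)))), cons(b, b), cons(cons(0, 0), cons(0, a)))))   [R2 at 1]
2. cons(cons(a, a), cons(a, m(cons(cons(a, 0), cons(0, m(cons(cons(a, 0), cons(0, a)), cons(0, b), cons(a, 0)))), cons(b, b), cons(cons(0, 0), cons(0, a)))))  →  cons(cons(a, a), cons(a, m(cons(cons(a, 0), cons(0, a)), cons(0, b), cons(a, 0))))   [R8 at 2.2]
3. cons(cons(a, a), cons(a, m(cons(cons(a, 0), cons(0, a)), cons(0, b), cons(a, 0))))  →  cons(cons(a, a), cons(a, a))   [R8 at 2.2]

cons(cons(a, a), cons(a, a))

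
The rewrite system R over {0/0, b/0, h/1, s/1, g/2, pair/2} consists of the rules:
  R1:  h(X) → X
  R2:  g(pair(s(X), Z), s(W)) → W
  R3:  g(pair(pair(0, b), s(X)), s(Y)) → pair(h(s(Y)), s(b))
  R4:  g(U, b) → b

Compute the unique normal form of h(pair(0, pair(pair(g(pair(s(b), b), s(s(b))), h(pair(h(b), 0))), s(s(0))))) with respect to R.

1. h(pair(0, pair(pair(g(pair(s(b), b), s(s(b))), h(pair(h(b), 0))), s(s(0)))))  →  pair(0, pair(pair(g(pair(s(b), b), s(s(b))), h(pair(h(b), 0))), s(s(0))))   [R1 at ε]
2. pair(0, pair(pair(g(pair(s(b), b), s(s(b))), h(pair(h(b), 0))), s(s(0))))  →  pair(0, pair(pair(s(b), h(pair(h(b), 0))), s(s(0))))   [R2 at 2.1.1]
3. pair(0, pair(pair(s(b), h(pair(h(b), 0))), s(s(0))))  →  pair(0, pair(pair(s(b), pair(h(b), 0)), s(s(0))))   [R1 at 2.1.2]
4. pair(0, pair(pair(s(b), pair(h(b), 0)), s(s(0))))  →  pair(0, pair(pair(s(b), pair(b, 0)), s(s(0))))   [R1 at 2.1.2.1]

pair(0, pair(pair(s(b), pair(b, 0)), s(s(0))))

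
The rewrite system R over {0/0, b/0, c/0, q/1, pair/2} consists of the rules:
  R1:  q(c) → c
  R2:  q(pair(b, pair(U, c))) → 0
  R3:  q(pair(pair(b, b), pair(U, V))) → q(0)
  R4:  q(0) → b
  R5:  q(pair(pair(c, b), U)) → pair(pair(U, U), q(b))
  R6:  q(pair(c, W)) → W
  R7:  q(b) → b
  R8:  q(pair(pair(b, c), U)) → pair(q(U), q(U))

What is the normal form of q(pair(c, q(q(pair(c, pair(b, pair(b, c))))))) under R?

1. q(pair(c, q(q(pair(c, pair(b, pair(b, c)))))))  →  q(q(pair(c, pair(b, pair(b, c)))))   [R6 at ε]
2. q(q(pair(c, pair(b, pair(b, c)))))  →  q(pair(b, pair(b, c)))   [R6 at 1]
3. q(pair(b, pair(b, c)))  →  0   [R2 at ε]

0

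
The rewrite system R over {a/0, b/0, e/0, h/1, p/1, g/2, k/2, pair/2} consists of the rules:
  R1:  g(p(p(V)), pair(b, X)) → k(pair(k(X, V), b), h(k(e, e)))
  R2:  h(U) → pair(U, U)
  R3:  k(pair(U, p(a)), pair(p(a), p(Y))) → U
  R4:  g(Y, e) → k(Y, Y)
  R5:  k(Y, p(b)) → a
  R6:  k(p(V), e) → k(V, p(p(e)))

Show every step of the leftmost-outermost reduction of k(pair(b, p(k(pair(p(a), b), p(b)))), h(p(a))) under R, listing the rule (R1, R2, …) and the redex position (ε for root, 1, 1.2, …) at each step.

1. k(pair(b, p(k(pair(p(a), b), p(b)))), h(p(a)))  →  k(pair(b, p(a)), h(p(a)))   [R5 at 1.2.1]
2. k(pair(b, p(a)), h(p(a)))  →  k(pair(b, p(a)), pair(p(a), p(a)))   [R2 at 2]
3. k(pair(b, p(a)), pair(p(a), p(a)))  →  b   [R3 at ε]

b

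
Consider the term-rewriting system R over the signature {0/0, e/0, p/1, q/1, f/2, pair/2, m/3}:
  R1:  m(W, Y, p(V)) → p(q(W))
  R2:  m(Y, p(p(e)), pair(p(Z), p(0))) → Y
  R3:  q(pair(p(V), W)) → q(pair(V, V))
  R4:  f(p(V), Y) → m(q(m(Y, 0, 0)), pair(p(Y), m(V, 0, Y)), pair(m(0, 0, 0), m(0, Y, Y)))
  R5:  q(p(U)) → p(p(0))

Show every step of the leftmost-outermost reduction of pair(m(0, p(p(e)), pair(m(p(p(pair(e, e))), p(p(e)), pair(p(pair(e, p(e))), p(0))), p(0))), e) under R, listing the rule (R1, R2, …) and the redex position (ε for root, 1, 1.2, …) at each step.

pair(0, e)

1. pair(m(0, p(p(e)), pair(m(p(p(pair(e, e))), p(p(e)), pair(p(pair(e, p(e))), p(0))), p(0))), e)  →  pair(m(0, p(p(e)), pair(p(p(pair(e, e))), p(0))), e)   [R2 at 1.3.1]
2. pair(m(0, p(p(e)), pair(p(p(pair(e, e))), p(0))), e)  →  pair(0, e)   [R2 at 1]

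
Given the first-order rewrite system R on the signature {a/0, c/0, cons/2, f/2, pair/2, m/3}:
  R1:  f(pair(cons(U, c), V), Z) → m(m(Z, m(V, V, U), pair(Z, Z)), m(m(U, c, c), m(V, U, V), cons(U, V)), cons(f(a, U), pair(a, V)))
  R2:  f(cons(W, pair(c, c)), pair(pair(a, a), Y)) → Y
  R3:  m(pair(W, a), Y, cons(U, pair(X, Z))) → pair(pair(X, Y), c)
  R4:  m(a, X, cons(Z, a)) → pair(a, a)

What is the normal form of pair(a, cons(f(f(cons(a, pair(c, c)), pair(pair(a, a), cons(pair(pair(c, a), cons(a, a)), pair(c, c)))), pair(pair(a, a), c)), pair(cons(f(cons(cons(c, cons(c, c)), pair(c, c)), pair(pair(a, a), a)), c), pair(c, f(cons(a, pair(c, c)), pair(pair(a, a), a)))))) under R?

1. pair(a, cons(f(f(cons(a, pair(c, c)), pair(pair(a, a), cons(pair(pair(c, a), cons(a, a)), pair(c, c)))), pair(pair(a, a), c)), pair(cons(f(cons(cons(c, cons(c, c)), pair(c, c)), pair(pair(a, a), a)), c), pair(c, f(cons(a, pair(c, c)), pair(pair(a, a), a))))))  →  pair(a, cons(f(cons(pair(pair(c, a), cons(a, a)), pair(c, c)), pair(pair(a, a), c)), pair(cons(f(cons(cons(c, cons(c, c)), pair(c, c)), pair(pair(a, a), a)), c), pair(c, f(cons(a, pair(c, c)), pair(pair(a, a), a))))))   [R2 at 2.1.1]
2. pair(a, cons(f(cons(pair(pair(c, a), cons(a, a)), pair(c, c)), pair(pair(a, a), c)), pair(cons(f(cons(cons(c, cons(c, c)), pair(c, c)), pair(pair(a, a), a)), c), pair(c, f(cons(a, pair(c, c)), pair(pair(a, a), a))))))  →  pair(a, cons(c, pair(cons(f(cons(cons(c, cons(c, c)), pair(c, c)), pair(pair(a, a), a)), c), pair(c, f(cons(a, pair(c, c)), pair(pair(a, a), a))))))   [R2 at 2.1]
3. pair(a, cons(c, pair(cons(f(cons(cons(c, cons(c, c)), pair(c, c)), pair(pair(a, a), a)), c), pair(c, f(cons(a, pair(c, c)), pair(pair(a, a), a))))))  →  pair(a, cons(c, pair(cons(a, c), pair(c, f(cons(a, pair(c, c)), pair(pair(a, a), a))))))   [R2 at 2.2.1.1]
4. pair(a, cons(c, pair(cons(a, c), pair(c, f(cons(a, pair(c, c)), pair(pair(a, a), a))))))  →  pair(a, cons(c, pair(cons(a, c), pair(c, a))))   [R2 at 2.2.2.2]

pair(a, cons(c, pair(cons(a, c), pair(c, a))))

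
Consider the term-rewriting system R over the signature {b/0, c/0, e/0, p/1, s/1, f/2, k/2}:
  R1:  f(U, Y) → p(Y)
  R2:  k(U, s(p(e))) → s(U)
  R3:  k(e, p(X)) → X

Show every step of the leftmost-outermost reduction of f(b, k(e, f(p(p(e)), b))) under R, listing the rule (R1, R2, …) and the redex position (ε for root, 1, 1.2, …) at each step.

1. f(b, k(e, f(p(p(e)), b)))  →  p(k(e, f(p(p(e)), b)))   [R1 at ε]
2. p(k(e, f(p(p(e)), b)))  →  p(k(e, p(b)))   [R1 at 1.2]
3. p(k(e, p(b)))  →  p(b)   [R3 at 1]

p(b)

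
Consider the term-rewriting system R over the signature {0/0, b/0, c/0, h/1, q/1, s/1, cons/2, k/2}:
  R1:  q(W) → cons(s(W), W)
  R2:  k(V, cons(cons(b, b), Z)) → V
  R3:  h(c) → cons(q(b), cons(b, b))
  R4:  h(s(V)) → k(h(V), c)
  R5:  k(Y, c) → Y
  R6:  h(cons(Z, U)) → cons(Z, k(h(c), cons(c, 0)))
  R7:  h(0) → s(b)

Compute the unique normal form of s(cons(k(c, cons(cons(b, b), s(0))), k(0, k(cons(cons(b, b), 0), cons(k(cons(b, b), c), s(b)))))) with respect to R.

s(cons(c, 0))

1. s(cons(k(c, cons(cons(b, b), s(0))), k(0, k(cons(cons(b, b), 0), cons(k(cons(b, b), c), s(b))))))  →  s(cons(c, k(0, k(cons(cons(b, b), 0), cons(k(cons(b, b), c), s(b))))))   [R2 at 1.1]
2. s(cons(c, k(0, k(cons(cons(b, b), 0), cons(k(cons(b, b), c), s(b))))))  →  s(cons(c, k(0, k(cons(cons(b, b), 0), cons(cons(b, b), s(b))))))   [R5 at 1.2.2.2.1]
3. s(cons(c, k(0, k(cons(cons(b, b), 0), cons(cons(b, b), s(b))))))  →  s(cons(c, k(0, cons(cons(b, b), 0))))   [R2 at 1.2.2]
4. s(cons(c, k(0, cons(cons(b, b), 0))))  →  s(cons(c, 0))   [R2 at 1.2]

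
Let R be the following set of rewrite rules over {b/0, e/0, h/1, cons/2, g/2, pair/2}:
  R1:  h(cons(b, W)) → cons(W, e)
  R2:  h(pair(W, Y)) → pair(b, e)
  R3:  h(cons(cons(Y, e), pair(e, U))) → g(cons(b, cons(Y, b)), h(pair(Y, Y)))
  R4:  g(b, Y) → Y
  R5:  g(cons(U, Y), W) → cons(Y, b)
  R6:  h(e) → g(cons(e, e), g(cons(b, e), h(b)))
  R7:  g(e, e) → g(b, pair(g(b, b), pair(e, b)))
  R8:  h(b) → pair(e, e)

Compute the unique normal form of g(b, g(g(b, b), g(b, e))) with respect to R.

e

1. g(b, g(g(b, b), g(b, e)))  →  g(g(b, b), g(b, e))   [R4 at ε]
2. g(g(b, b), g(b, e))  →  g(b, g(b, e))   [R4 at 1]
3. g(b, g(b, e))  →  g(b, e)   [R4 at ε]
4. g(b, e)  →  e   [R4 at ε]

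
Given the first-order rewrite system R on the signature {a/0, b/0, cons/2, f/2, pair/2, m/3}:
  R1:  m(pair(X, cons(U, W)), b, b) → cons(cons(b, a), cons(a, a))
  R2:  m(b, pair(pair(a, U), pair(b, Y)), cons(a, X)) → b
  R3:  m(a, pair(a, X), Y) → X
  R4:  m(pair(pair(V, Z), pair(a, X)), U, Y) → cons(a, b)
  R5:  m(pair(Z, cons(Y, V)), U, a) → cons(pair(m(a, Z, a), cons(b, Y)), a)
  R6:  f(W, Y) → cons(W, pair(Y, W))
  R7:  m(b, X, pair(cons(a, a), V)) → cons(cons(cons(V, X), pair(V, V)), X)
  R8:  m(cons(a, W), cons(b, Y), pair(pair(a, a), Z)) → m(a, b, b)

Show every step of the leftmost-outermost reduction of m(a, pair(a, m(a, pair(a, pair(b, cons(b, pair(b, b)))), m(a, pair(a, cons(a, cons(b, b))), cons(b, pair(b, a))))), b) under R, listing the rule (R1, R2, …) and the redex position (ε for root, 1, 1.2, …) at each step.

pair(b, cons(b, pair(b, b)))

1. m(a, pair(a, m(a, pair(a, pair(b, cons(b, pair(b, b)))), m(a, pair(a, cons(a, cons(b, b))), cons(b, pair(b, a))))), b)  →  m(a, pair(a, pair(b, cons(b, pair(b, b)))), m(a, pair(a, cons(a, cons(b, b))), cons(b, pair(b, a))))   [R3 at ε]
2. m(a, pair(a, pair(b, cons(b, pair(b, b)))), m(a, pair(a, cons(a, cons(b, b))), cons(b, pair(b, a))))  →  pair(b, cons(b, pair(b, b)))   [R3 at ε]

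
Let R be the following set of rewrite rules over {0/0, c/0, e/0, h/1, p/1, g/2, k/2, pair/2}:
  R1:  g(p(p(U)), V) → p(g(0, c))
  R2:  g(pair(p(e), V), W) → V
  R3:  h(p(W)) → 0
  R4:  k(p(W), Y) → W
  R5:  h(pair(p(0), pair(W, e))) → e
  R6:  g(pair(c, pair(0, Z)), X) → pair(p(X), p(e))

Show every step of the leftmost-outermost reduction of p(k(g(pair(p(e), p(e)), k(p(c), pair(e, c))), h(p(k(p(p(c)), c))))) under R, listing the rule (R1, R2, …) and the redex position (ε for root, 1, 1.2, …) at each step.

1. p(k(g(pair(p(e), p(e)), k(p(c), pair(e, c))), h(p(k(p(p(c)), c)))))  →  p(k(p(e), h(p(k(p(p(c)), c)))))   [R2 at 1.1]
2. p(k(p(e), h(p(k(p(p(c)), c)))))  →  p(e)   [R4 at 1]

p(e)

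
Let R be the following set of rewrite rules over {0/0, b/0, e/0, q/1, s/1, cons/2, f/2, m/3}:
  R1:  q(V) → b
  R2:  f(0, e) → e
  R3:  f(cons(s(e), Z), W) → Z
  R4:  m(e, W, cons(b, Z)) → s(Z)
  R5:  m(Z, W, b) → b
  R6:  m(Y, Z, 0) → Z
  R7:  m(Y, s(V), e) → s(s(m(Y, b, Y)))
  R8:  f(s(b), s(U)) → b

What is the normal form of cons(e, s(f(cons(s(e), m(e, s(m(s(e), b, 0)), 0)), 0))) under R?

cons(e, s(s(b)))

1. cons(e, s(f(cons(s(e), m(e, s(m(s(e), b, 0)), 0)), 0)))  →  cons(e, s(m(e, s(m(s(e), b, 0)), 0)))   [R3 at 2.1]
2. cons(e, s(m(e, s(m(s(e), b, 0)), 0)))  →  cons(e, s(s(m(s(e), b, 0))))   [R6 at 2.1]
3. cons(e, s(s(m(s(e), b, 0))))  →  cons(e, s(s(b)))   [R6 at 2.1.1]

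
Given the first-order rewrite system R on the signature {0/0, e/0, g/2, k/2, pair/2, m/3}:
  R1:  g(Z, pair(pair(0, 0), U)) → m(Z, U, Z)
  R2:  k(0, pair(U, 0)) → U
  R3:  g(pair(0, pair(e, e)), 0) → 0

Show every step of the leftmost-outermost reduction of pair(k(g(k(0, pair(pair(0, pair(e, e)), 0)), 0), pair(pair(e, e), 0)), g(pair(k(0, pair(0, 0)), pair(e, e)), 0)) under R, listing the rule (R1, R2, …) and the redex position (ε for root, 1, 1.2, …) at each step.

pair(pair(e, e), 0)

1. pair(k(g(k(0, pair(pair(0, pair(e, e)), 0)), 0), pair(pair(e, e), 0)), g(pair(k(0, pair(0, 0)), pair(e, e)), 0))  →  pair(k(g(pair(0, pair(e, e)), 0), pair(pair(e, e), 0)), g(pair(k(0, pair(0, 0)), pair(e, e)), 0))   [R2 at 1.1.1]
2. pair(k(g(pair(0, pair(e, e)), 0), pair(pair(e, e), 0)), g(pair(k(0, pair(0, 0)), pair(e, e)), 0))  →  pair(k(0, pair(pair(e, e), 0)), g(pair(k(0, pair(0, 0)), pair(e, e)), 0))   [R3 at 1.1]
3. pair(k(0, pair(pair(e, e), 0)), g(pair(k(0, pair(0, 0)), pair(e, e)), 0))  →  pair(pair(e, e), g(pair(k(0, pair(0, 0)), pair(e, e)), 0))   [R2 at 1]
4. pair(pair(e, e), g(pair(k(0, pair(0, 0)), pair(e, e)), 0))  →  pair(pair(e, e), g(pair(0, pair(e, e)), 0))   [R2 at 2.1.1]
5. pair(pair(e, e), g(pair(0, pair(e, e)), 0))  →  pair(pair(e, e), 0)   [R3 at 2]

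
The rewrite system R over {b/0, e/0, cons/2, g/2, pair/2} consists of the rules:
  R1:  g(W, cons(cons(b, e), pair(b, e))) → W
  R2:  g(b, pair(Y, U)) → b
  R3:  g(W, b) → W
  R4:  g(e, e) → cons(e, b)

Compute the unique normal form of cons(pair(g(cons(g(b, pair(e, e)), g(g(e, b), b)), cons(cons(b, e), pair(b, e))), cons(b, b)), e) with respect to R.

1. cons(pair(g(cons(g(b, pair(e, e)), g(g(e, b), b)), cons(cons(b, e), pair(b, e))), cons(b, b)), e)  →  cons(pair(cons(g(b, pair(e, e)), g(g(e, b), b)), cons(b, b)), e)   [R1 at 1.1]
2. cons(pair(cons(g(b, pair(e, e)), g(g(e, b), b)), cons(b, b)), e)  →  cons(pair(cons(b, g(g(e, b), b)), cons(b, b)), e)   [R2 at 1.1.1]
3. cons(pair(cons(b, g(g(e, b), b)), cons(b, b)), e)  →  cons(pair(cons(b, g(e, b)), cons(b, b)), e)   [R3 at 1.1.2]
4. cons(pair(cons(b, g(e, b)), cons(b, b)), e)  →  cons(pair(cons(b, e), cons(b, b)), e)   [R3 at 1.1.2]

cons(pair(cons(b, e), cons(b, b)), e)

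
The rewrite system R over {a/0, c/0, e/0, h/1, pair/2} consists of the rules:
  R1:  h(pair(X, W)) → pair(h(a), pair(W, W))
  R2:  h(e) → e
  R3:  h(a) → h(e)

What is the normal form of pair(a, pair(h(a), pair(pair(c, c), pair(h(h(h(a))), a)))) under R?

pair(a, pair(e, pair(pair(c, c), pair(e, a))))

1. pair(a, pair(h(a), pair(pair(c, c), pair(h(h(h(a))), a))))  →  pair(a, pair(h(e), pair(pair(c, c), pair(h(h(h(a))), a))))   [R3 at 2.1]
2. pair(a, pair(h(e), pair(pair(c, c), pair(h(h(h(a))), a))))  →  pair(a, pair(e, pair(pair(c, c), pair(h(h(h(a))), a))))   [R2 at 2.1]
3. pair(a, pair(e, pair(pair(c, c), pair(h(h(h(a))), a))))  →  pair(a, pair(e, pair(pair(c, c), pair(h(h(h(e))), a))))   [R3 at 2.2.2.1.1.1]
4. pair(a, pair(e, pair(pair(c, c), pair(h(h(h(e))), a))))  →  pair(a, pair(e, pair(pair(c, c), pair(h(h(e)), a))))   [R2 at 2.2.2.1.1.1]
5. pair(a, pair(e, pair(pair(c, c), pair(h(h(e)), a))))  →  pair(a, pair(e, pair(pair(c, c), pair(h(e), a))))   [R2 at 2.2.2.1.1]
6. pair(a, pair(e, pair(pair(c, c), pair(h(e), a))))  →  pair(a, pair(e, pair(pair(c, c), pair(e, a))))   [R2 at 2.2.2.1]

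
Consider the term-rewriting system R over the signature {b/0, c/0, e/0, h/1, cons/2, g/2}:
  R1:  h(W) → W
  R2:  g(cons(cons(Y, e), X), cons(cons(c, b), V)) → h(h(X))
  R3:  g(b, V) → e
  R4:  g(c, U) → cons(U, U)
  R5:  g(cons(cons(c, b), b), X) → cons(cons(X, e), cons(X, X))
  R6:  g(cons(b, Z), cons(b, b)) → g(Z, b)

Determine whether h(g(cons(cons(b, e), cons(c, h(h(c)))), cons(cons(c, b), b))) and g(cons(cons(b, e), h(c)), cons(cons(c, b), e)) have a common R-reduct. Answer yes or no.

no — NF(t₁) = cons(c, c), NF(t₂) = c

Reduce t₁ = h(g(cons(cons(b, e), cons(c, h(h(c)))), cons(cons(c, b), b))):
1. h(g(cons(cons(b, e), cons(c, h(h(c)))), cons(cons(c, b), b)))  →  g(cons(cons(b, e), cons(c, h(h(c)))), cons(cons(c, b), b))   [R1 at ε]
2. g(cons(cons(b, e), cons(c, h(h(c)))), cons(cons(c, b), b))  →  h(h(cons(c, h(h(c)))))   [R2 at ε]
3. h(h(cons(c, h(h(c)))))  →  h(cons(c, h(h(c))))   [R1 at ε]
4. h(cons(c, h(h(c))))  →  cons(c, h(h(c)))   [R1 at ε]
5. cons(c, h(h(c)))  →  cons(c, h(c))   [R1 at 2]
6. cons(c, h(c))  →  cons(c, c)   [R1 at 2]

Reduce t₂ = g(cons(cons(b, e), h(c)), cons(cons(c, b), e)):
1. g(cons(cons(b, e), h(c)), cons(cons(c, b), e))  →  h(h(h(c)))   [R2 at ε]
2. h(h(h(c)))  →  h(h(c))   [R1 at ε]
3. h(h(c))  →  h(c)   [R1 at ε]
4. h(c)  →  c   [R1 at ε]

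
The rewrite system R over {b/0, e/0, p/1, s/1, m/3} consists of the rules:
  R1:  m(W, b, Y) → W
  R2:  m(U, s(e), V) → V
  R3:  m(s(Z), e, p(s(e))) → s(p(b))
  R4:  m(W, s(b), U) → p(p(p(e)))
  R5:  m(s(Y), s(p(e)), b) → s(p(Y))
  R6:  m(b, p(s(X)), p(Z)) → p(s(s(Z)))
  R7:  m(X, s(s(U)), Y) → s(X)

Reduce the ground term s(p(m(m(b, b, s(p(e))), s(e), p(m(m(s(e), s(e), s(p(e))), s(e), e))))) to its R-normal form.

1. s(p(m(m(b, b, s(p(e))), s(e), p(m(m(s(e), s(e), s(p(e))), s(e), e)))))  →  s(p(p(m(m(s(e), s(e), s(p(e))), s(e), e))))   [R2 at 1.1]
2. s(p(p(m(m(s(e), s(e), s(p(e))), s(e), e))))  →  s(p(p(e)))   [R2 at 1.1.1]

s(p(p(e)))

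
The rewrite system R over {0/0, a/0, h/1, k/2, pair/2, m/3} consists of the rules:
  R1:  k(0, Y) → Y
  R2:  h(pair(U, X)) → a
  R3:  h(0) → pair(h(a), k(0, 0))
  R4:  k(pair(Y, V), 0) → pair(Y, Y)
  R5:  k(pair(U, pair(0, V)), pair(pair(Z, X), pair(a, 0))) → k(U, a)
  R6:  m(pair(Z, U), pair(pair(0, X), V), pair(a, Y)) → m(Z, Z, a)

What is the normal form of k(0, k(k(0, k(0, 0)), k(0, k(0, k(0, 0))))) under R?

1. k(0, k(k(0, k(0, 0)), k(0, k(0, k(0, 0)))))  →  k(k(0, k(0, 0)), k(0, k(0, k(0, 0))))   [R1 at ε]
2. k(k(0, k(0, 0)), k(0, k(0, k(0, 0))))  →  k(k(0, 0), k(0, k(0, k(0, 0))))   [R1 at 1]
3. k(k(0, 0), k(0, k(0, k(0, 0))))  →  k(0, k(0, k(0, k(0, 0))))   [R1 at 1]
4. k(0, k(0, k(0, k(0, 0))))  →  k(0, k(0, k(0, 0)))   [R1 at ε]
5. k(0, k(0, k(0, 0)))  →  k(0, k(0, 0))   [R1 at ε]
6. k(0, k(0, 0))  →  k(0, 0)   [R1 at ε]
7. k(0, 0)  →  0   [R1 at ε]

0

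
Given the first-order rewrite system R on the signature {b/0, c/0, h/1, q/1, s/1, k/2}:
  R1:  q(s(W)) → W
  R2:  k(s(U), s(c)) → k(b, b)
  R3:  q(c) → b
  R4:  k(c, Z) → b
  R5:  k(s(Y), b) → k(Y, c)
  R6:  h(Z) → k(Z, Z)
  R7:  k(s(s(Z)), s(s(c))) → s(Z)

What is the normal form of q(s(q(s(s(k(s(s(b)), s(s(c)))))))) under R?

s(s(b))

1. q(s(q(s(s(k(s(s(b)), s(s(c))))))))  →  q(s(s(k(s(s(b)), s(s(c))))))   [R1 at ε]
2. q(s(s(k(s(s(b)), s(s(c))))))  →  s(k(s(s(b)), s(s(c))))   [R1 at ε]
3. s(k(s(s(b)), s(s(c))))  →  s(s(b))   [R7 at 1]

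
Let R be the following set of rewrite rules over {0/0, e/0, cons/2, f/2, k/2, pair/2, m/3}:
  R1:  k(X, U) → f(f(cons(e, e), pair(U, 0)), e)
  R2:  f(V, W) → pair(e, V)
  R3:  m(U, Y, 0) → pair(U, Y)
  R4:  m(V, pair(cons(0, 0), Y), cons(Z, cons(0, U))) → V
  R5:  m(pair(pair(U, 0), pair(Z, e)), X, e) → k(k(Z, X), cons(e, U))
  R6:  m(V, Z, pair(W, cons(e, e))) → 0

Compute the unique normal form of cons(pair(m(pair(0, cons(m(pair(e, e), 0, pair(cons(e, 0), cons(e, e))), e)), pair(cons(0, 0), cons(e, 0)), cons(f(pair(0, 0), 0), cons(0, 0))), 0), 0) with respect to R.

1. cons(pair(m(pair(0, cons(m(pair(e, e), 0, pair(cons(e, 0), cons(e, e))), e)), pair(cons(0, 0), cons(e, 0)), cons(f(pair(0, 0), 0), cons(0, 0))), 0), 0)  →  cons(pair(pair(0, cons(m(pair(e, e), 0, pair(cons(e, 0), cons(e, e))), e)), 0), 0)   [R4 at 1.1]
2. cons(pair(pair(0, cons(m(pair(e, e), 0, pair(cons(e, 0), cons(e, e))), e)), 0), 0)  →  cons(pair(pair(0, cons(0, e)), 0), 0)   [R6 at 1.1.2.1]

cons(pair(pair(0, cons(0, e)), 0), 0)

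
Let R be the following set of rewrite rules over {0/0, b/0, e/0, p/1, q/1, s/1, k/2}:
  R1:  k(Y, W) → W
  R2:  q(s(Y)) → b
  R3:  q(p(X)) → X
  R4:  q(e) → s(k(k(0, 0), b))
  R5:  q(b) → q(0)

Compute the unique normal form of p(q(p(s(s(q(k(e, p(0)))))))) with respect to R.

1. p(q(p(s(s(q(k(e, p(0))))))))  →  p(s(s(q(k(e, p(0))))))   [R3 at 1]
2. p(s(s(q(k(e, p(0))))))  →  p(s(s(q(p(0)))))   [R1 at 1.1.1.1]
3. p(s(s(q(p(0)))))  →  p(s(s(0)))   [R3 at 1.1.1]

p(s(s(0)))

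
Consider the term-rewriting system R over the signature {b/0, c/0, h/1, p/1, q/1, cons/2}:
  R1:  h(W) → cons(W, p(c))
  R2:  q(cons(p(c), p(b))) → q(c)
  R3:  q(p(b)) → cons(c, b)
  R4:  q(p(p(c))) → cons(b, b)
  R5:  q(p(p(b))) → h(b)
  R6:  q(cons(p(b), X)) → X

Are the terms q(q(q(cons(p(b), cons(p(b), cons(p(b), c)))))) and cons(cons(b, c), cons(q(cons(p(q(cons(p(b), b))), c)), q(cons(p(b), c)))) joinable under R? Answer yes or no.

Reduce t₁ = q(q(q(cons(p(b), cons(p(b), cons(p(b), c)))))):
1. q(q(q(cons(p(b), cons(p(b), cons(p(b), c))))))  →  q(q(cons(p(b), cons(p(b), c))))   [R6 at 1.1]
2. q(q(cons(p(b), cons(p(b), c))))  →  q(cons(p(b), c))   [R6 at 1]
3. q(cons(p(b), c))  →  c   [R6 at ε]

Reduce t₂ = cons(cons(b, c), cons(q(cons(p(q(cons(p(b), b))), c)), q(cons(p(b), c)))):
1. cons(cons(b, c), cons(q(cons(p(q(cons(p(b), b))), c)), q(cons(p(b), c))))  →  cons(cons(b, c), cons(q(cons(p(b), c)), q(cons(p(b), c))))   [R6 at 2.1.1.1.1]
2. cons(cons(b, c), cons(q(cons(p(b), c)), q(cons(p(b), c))))  →  cons(cons(b, c), cons(c, q(cons(p(b), c))))   [R6 at 2.1]
3. cons(cons(b, c), cons(c, q(cons(p(b), c))))  →  cons(cons(b, c), cons(c, c))   [R6 at 2.2]

no — NF(t₁) = c, NF(t₂) = cons(cons(b, c), cons(c, c))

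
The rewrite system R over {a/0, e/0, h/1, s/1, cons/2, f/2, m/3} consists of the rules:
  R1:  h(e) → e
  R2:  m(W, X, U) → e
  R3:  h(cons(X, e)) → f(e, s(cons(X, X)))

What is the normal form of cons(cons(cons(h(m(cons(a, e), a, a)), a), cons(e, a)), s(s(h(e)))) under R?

1. cons(cons(cons(h(m(cons(a, e), a, a)), a), cons(e, a)), s(s(h(e))))  →  cons(cons(cons(h(e), a), cons(e, a)), s(s(h(e))))   [R2 at 1.1.1.1]
2. cons(cons(cons(h(e), a), cons(e, a)), s(s(h(e))))  →  cons(cons(cons(e, a), cons(e, a)), s(s(h(e))))   [R1 at 1.1.1]
3. cons(cons(cons(e, a), cons(e, a)), s(s(h(e))))  →  cons(cons(cons(e, a), cons(e, a)), s(s(e)))   [R1 at 2.1.1]

cons(cons(cons(e, a), cons(e, a)), s(s(e)))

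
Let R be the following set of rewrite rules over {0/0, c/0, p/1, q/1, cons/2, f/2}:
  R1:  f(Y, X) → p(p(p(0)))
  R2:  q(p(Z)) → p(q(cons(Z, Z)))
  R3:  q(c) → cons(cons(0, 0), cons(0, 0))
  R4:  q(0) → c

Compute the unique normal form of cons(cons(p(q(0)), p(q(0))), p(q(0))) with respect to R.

cons(cons(p(c), p(c)), p(c))

1. cons(cons(p(q(0)), p(q(0))), p(q(0)))  →  cons(cons(p(c), p(q(0))), p(q(0)))   [R4 at 1.1.1]
2. cons(cons(p(c), p(q(0))), p(q(0)))  →  cons(cons(p(c), p(c)), p(q(0)))   [R4 at 1.2.1]
3. cons(cons(p(c), p(c)), p(q(0)))  →  cons(cons(p(c), p(c)), p(c))   [R4 at 2.1]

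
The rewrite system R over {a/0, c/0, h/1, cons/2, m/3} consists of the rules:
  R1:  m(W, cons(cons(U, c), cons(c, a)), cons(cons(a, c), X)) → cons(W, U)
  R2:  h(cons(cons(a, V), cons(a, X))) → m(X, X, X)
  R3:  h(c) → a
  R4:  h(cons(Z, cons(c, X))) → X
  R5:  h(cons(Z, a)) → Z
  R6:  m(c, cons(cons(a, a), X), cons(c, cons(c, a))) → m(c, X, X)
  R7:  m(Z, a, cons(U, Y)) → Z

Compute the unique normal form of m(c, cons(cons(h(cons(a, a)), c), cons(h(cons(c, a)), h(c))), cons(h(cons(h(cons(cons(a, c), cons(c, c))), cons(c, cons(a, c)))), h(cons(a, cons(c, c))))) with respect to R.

cons(c, a)

1. m(c, cons(cons(h(cons(a, a)), c), cons(h(cons(c, a)), h(c))), cons(h(cons(h(cons(cons(a, c), cons(c, c))), cons(c, cons(a, c)))), h(cons(a, cons(c, c)))))  →  m(c, cons(cons(a, c), cons(h(cons(c, a)), h(c))), cons(h(cons(h(cons(cons(a, c), cons(c, c))), cons(c, cons(a, c)))), h(cons(a, cons(c, c)))))   [R5 at 2.1.1]
2. m(c, cons(cons(a, c), cons(h(cons(c, a)), h(c))), cons(h(cons(h(cons(cons(a, c), cons(c, c))), cons(c, cons(a, c)))), h(cons(a, cons(c, c)))))  →  m(c, cons(cons(a, c), cons(c, h(c))), cons(h(cons(h(cons(cons(a, c), cons(c, c))), cons(c, cons(a, c)))), h(cons(a, cons(c, c)))))   [R5 at 2.2.1]
3. m(c, cons(cons(a, c), cons(c, h(c))), cons(h(cons(h(cons(cons(a, c), cons(c, c))), cons(c, cons(a, c)))), h(cons(a, cons(c, c)))))  →  m(c, cons(cons(a, c), cons(c, a)), cons(h(cons(h(cons(cons(a, c), cons(c, c))), cons(c, cons(a, c)))), h(cons(a, cons(c, c)))))   [R3 at 2.2.2]
4. m(c, cons(cons(a, c), cons(c, a)), cons(h(cons(h(cons(cons(a, c), cons(c, c))), cons(c, cons(a, c)))), h(cons(a, cons(c, c)))))  →  m(c, cons(cons(a, c), cons(c, a)), cons(cons(a, c), h(cons(a, cons(c, c)))))   [R4 at 3.1]
5. m(c, cons(cons(a, c), cons(c, a)), cons(cons(a, c), h(cons(a, cons(c, c)))))  →  cons(c, a)   [R1 at ε]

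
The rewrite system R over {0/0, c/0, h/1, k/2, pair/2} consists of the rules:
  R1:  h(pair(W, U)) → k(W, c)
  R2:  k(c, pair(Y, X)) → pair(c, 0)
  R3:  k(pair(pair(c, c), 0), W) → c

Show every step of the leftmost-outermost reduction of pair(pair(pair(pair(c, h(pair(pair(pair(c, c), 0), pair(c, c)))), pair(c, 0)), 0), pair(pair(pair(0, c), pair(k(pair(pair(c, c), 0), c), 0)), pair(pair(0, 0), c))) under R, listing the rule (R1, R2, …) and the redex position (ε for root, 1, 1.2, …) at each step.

pair(pair(pair(pair(c, c), pair(c, 0)), 0), pair(pair(pair(0, c), pair(c, 0)), pair(pair(0, 0), c)))

1. pair(pair(pair(pair(c, h(pair(pair(pair(c, c), 0), pair(c, c)))), pair(c, 0)), 0), pair(pair(pair(0, c), pair(k(pair(pair(c, c), 0), c), 0)), pair(pair(0, 0), c)))  →  pair(pair(pair(pair(c, k(pair(pair(c, c), 0), c)), pair(c, 0)), 0), pair(pair(pair(0, c), pair(k(pair(pair(c, c), 0), c), 0)), pair(pair(0, 0), c)))   [R1 at 1.1.1.2]
2. pair(pair(pair(pair(c, k(pair(pair(c, c), 0), c)), pair(c, 0)), 0), pair(pair(pair(0, c), pair(k(pair(pair(c, c), 0), c), 0)), pair(pair(0, 0), c)))  →  pair(pair(pair(pair(c, c), pair(c, 0)), 0), pair(pair(pair(0, c), pair(k(pair(pair(c, c), 0), c), 0)), pair(pair(0, 0), c)))   [R3 at 1.1.1.2]
3. pair(pair(pair(pair(c, c), pair(c, 0)), 0), pair(pair(pair(0, c), pair(k(pair(pair(c, c), 0), c), 0)), pair(pair(0, 0), c)))  →  pair(pair(pair(pair(c, c), pair(c, 0)), 0), pair(pair(pair(0, c), pair(c, 0)), pair(pair(0, 0), c)))   [R3 at 2.1.2.1]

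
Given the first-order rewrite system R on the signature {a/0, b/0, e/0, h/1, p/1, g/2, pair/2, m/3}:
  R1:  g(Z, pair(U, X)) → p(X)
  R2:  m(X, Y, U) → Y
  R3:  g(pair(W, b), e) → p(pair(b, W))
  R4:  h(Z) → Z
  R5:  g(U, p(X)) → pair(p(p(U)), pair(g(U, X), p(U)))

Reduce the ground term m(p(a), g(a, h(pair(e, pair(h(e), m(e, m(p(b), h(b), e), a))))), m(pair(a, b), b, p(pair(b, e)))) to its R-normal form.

p(pair(e, b))

1. m(p(a), g(a, h(pair(e, pair(h(e), m(e, m(p(b), h(b), e), a))))), m(pair(a, b), b, p(pair(b, e))))  →  g(a, h(pair(e, pair(h(e), m(e, m(p(b), h(b), e), a)))))   [R2 at ε]
2. g(a, h(pair(e, pair(h(e), m(e, m(p(b), h(b), e), a)))))  →  g(a, pair(e, pair(h(e), m(e, m(p(b), h(b), e), a))))   [R4 at 2]
3. g(a, pair(e, pair(h(e), m(e, m(p(b), h(b), e), a))))  →  p(pair(h(e), m(e, m(p(b), h(b), e), a)))   [R1 at ε]
4. p(pair(h(e), m(e, m(p(b), h(b), e), a)))  →  p(pair(e, m(e, m(p(b), h(b), e), a)))   [R4 at 1.1]
5. p(pair(e, m(e, m(p(b), h(b), e), a)))  →  p(pair(e, m(p(b), h(b), e)))   [R2 at 1.2]
6. p(pair(e, m(p(b), h(b), e)))  →  p(pair(e, h(b)))   [R2 at 1.2]
7. p(pair(e, h(b)))  →  p(pair(e, b))   [R4 at 1.2]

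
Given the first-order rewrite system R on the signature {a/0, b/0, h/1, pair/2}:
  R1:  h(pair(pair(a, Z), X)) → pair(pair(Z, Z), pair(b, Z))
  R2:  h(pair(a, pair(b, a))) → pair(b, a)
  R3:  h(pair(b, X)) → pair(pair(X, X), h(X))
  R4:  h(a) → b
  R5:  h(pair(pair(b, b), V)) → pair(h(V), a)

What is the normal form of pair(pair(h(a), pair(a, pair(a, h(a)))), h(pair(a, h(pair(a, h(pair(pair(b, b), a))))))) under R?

pair(pair(b, pair(a, pair(a, b))), pair(b, a))

1. pair(pair(h(a), pair(a, pair(a, h(a)))), h(pair(a, h(pair(a, h(pair(pair(b, b), a)))))))  →  pair(pair(b, pair(a, pair(a, h(a)))), h(pair(a, h(pair(a, h(pair(pair(b, b), a)))))))   [R4 at 1.1]
2. pair(pair(b, pair(a, pair(a, h(a)))), h(pair(a, h(pair(a, h(pair(pair(b, b), a)))))))  →  pair(pair(b, pair(a, pair(a, b))), h(pair(a, h(pair(a, h(pair(pair(b, b), a)))))))   [R4 at 1.2.2.2]
3. pair(pair(b, pair(a, pair(a, b))), h(pair(a, h(pair(a, h(pair(pair(b, b), a)))))))  →  pair(pair(b, pair(a, pair(a, b))), h(pair(a, h(pair(a, pair(h(a), a))))))   [R5 at 2.1.2.1.2]
4. pair(pair(b, pair(a, pair(a, b))), h(pair(a, h(pair(a, pair(h(a), a))))))  →  pair(pair(b, pair(a, pair(a, b))), h(pair(a, h(pair(a, pair(b, a))))))   [R4 at 2.1.2.1.2.1]
5. pair(pair(b, pair(a, pair(a, b))), h(pair(a, h(pair(a, pair(b, a))))))  →  pair(pair(b, pair(a, pair(a, b))), h(pair(a, pair(b, a))))   [R2 at 2.1.2]
6. pair(pair(b, pair(a, pair(a, b))), h(pair(a, pair(b, a))))  →  pair(pair(b, pair(a, pair(a, b))), pair(b, a))   [R2 at 2]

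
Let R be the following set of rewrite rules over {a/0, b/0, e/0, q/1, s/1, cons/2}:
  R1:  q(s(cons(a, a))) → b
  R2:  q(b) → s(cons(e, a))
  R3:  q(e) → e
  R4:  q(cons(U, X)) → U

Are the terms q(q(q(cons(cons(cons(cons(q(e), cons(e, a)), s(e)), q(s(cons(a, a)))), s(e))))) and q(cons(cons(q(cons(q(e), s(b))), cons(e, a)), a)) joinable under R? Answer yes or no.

yes — NF(t₁) = cons(e, cons(e, a)), NF(t₂) = cons(e, cons(e, a))

Reduce t₁ = q(q(q(cons(cons(cons(cons(q(e), cons(e, a)), s(e)), q(s(cons(a, a)))), s(e))))):
1. q(q(q(cons(cons(cons(cons(q(e), cons(e, a)), s(e)), q(s(cons(a, a)))), s(e)))))  →  q(q(cons(cons(cons(q(e), cons(e, a)), s(e)), q(s(cons(a, a))))))   [R4 at 1.1]
2. q(q(cons(cons(cons(q(e), cons(e, a)), s(e)), q(s(cons(a, a))))))  →  q(cons(cons(q(e), cons(e, a)), s(e)))   [R4 at 1]
3. q(cons(cons(q(e), cons(e, a)), s(e)))  →  cons(q(e), cons(e, a))   [R4 at ε]
4. cons(q(e), cons(e, a))  →  cons(e, cons(e, a))   [R3 at 1]

Reduce t₂ = q(cons(cons(q(cons(q(e), s(b))), cons(e, a)), a)):
1. q(cons(cons(q(cons(q(e), s(b))), cons(e, a)), a))  →  cons(q(cons(q(e), s(b))), cons(e, a))   [R4 at ε]
2. cons(q(cons(q(e), s(b))), cons(e, a))  →  cons(q(e), cons(e, a))   [R4 at 1]
3. cons(q(e), cons(e, a))  →  cons(e, cons(e, a))   [R3 at 1]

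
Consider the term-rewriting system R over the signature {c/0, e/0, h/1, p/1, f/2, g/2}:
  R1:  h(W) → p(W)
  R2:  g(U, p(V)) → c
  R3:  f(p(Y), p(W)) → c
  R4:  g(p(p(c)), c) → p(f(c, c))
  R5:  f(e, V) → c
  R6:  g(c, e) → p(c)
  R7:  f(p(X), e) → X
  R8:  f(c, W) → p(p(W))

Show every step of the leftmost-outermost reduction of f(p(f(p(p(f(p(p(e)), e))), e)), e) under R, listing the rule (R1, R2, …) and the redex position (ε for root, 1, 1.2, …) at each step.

1. f(p(f(p(p(f(p(p(e)), e))), e)), e)  →  f(p(p(f(p(p(e)), e))), e)   [R7 at ε]
2. f(p(p(f(p(p(e)), e))), e)  →  p(f(p(p(e)), e))   [R7 at ε]
3. p(f(p(p(e)), e))  →  p(p(e))   [R7 at 1]

p(p(e))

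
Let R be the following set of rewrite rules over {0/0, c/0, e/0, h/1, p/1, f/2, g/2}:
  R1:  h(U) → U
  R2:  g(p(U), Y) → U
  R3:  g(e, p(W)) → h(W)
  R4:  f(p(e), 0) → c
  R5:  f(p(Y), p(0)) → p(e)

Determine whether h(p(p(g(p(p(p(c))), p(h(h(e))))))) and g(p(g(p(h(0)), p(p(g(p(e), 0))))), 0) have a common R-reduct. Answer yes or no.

no — NF(t₁) = p(p(p(p(c)))), NF(t₂) = 0

Reduce t₁ = h(p(p(g(p(p(p(c))), p(h(h(e))))))):
1. h(p(p(g(p(p(p(c))), p(h(h(e)))))))  →  p(p(g(p(p(p(c))), p(h(h(e))))))   [R1 at ε]
2. p(p(g(p(p(p(c))), p(h(h(e))))))  →  p(p(p(p(c))))   [R2 at 1.1]

Reduce t₂ = g(p(g(p(h(0)), p(p(g(p(e), 0))))), 0):
1. g(p(g(p(h(0)), p(p(g(p(e), 0))))), 0)  →  g(p(h(0)), p(p(g(p(e), 0))))   [R2 at ε]
2. g(p(h(0)), p(p(g(p(e), 0))))  →  h(0)   [R2 at ε]
3. h(0)  →  0   [R1 at ε]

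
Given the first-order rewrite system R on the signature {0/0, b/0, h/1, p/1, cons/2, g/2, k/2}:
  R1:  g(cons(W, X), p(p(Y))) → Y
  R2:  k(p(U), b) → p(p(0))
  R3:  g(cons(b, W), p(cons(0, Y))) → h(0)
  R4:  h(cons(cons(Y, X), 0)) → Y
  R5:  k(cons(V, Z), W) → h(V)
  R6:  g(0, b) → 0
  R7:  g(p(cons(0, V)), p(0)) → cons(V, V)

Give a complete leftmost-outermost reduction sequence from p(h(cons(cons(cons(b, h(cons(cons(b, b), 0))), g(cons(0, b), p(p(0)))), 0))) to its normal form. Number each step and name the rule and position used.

1. p(h(cons(cons(cons(b, h(cons(cons(b, b), 0))), g(cons(0, b), p(p(0)))), 0)))  →  p(cons(b, h(cons(cons(b, b), 0))))   [R4 at 1]
2. p(cons(b, h(cons(cons(b, b), 0))))  →  p(cons(b, b))   [R4 at 1.2]

p(cons(b, b))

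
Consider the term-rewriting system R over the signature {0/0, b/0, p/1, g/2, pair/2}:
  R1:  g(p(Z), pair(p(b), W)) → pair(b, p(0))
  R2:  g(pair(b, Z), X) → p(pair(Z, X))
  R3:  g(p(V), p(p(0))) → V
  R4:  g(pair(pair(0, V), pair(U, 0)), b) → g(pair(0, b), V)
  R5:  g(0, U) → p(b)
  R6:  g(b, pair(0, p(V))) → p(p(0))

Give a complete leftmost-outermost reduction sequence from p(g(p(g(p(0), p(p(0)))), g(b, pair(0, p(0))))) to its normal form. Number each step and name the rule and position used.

p(0)

1. p(g(p(g(p(0), p(p(0)))), g(b, pair(0, p(0)))))  →  p(g(p(0), g(b, pair(0, p(0)))))   [R3 at 1.1.1]
2. p(g(p(0), g(b, pair(0, p(0)))))  →  p(g(p(0), p(p(0))))   [R6 at 1.2]
3. p(g(p(0), p(p(0))))  →  p(0)   [R3 at 1]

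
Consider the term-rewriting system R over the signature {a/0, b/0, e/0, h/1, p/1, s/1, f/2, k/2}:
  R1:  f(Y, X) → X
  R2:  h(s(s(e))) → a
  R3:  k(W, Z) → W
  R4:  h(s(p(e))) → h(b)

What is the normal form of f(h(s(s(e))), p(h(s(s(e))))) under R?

p(a)

1. f(h(s(s(e))), p(h(s(s(e)))))  →  p(h(s(s(e))))   [R1 at ε]
2. p(h(s(s(e))))  →  p(a)   [R2 at 1]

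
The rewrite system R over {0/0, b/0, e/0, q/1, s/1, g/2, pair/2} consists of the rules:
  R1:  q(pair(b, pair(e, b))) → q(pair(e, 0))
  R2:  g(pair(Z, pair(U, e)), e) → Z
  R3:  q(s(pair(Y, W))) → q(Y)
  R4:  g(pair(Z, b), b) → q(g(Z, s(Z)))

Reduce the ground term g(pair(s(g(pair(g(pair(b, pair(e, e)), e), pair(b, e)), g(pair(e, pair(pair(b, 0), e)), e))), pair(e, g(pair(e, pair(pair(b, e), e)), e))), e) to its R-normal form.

1. g(pair(s(g(pair(g(pair(b, pair(e, e)), e), pair(b, e)), g(pair(e, pair(pair(b, 0), e)), e))), pair(e, g(pair(e, pair(pair(b, e), e)), e))), e)  →  g(pair(s(g(pair(b, pair(b, e)), g(pair(e, pair(pair(b, 0), e)), e))), pair(e, g(pair(e, pair(pair(b, e), e)), e))), e)   [R2 at 1.1.1.1.1]
2. g(pair(s(g(pair(b, pair(b, e)), g(pair(e, pair(pair(b, 0), e)), e))), pair(e, g(pair(e, pair(pair(b, e), e)), e))), e)  →  g(pair(s(g(pair(b, pair(b, e)), e)), pair(e, g(pair(e, pair(pair(b, e), e)), e))), e)   [R2 at 1.1.1.2]
3. g(pair(s(g(pair(b, pair(b, e)), e)), pair(e, g(pair(e, pair(pair(b, e), e)), e))), e)  →  g(pair(s(b), pair(e, g(pair(e, pair(pair(b, e), e)), e))), e)   [R2 at 1.1.1]
4. g(pair(s(b), pair(e, g(pair(e, pair(pair(b, e), e)), e))), e)  →  g(pair(s(b), pair(e, e)), e)   [R2 at 1.2.2]
5. g(pair(s(b), pair(e, e)), e)  →  s(b)   [R2 at ε]

s(b)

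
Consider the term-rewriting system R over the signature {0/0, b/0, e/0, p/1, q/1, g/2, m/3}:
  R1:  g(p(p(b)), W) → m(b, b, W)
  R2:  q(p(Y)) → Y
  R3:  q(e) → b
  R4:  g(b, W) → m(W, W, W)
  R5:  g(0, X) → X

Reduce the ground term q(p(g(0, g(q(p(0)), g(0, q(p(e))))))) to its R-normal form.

1. q(p(g(0, g(q(p(0)), g(0, q(p(e)))))))  →  g(0, g(q(p(0)), g(0, q(p(e)))))   [R2 at ε]
2. g(0, g(q(p(0)), g(0, q(p(e)))))  →  g(q(p(0)), g(0, q(p(e))))   [R5 at ε]
3. g(q(p(0)), g(0, q(p(e))))  →  g(0, g(0, q(p(e))))   [R2 at 1]
4. g(0, g(0, q(p(e))))  →  g(0, q(p(e)))   [R5 at ε]
5. g(0, q(p(e)))  →  q(p(e))   [R5 at ε]
6. q(p(e))  →  e   [R2 at ε]

e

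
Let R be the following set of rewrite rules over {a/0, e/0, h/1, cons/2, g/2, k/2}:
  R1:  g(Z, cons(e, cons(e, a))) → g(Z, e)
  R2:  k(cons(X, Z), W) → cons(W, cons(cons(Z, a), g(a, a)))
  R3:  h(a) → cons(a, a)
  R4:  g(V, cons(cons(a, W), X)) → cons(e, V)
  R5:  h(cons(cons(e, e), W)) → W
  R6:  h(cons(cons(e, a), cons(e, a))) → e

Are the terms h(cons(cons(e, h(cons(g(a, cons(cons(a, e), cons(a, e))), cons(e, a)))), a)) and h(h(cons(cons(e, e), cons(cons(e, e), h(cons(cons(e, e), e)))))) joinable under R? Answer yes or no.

no — NF(t₁) = a, NF(t₂) = e

Reduce t₁ = h(cons(cons(e, h(cons(g(a, cons(cons(a, e), cons(a, e))), cons(e, a)))), a)):
1. h(cons(cons(e, h(cons(g(a, cons(cons(a, e), cons(a, e))), cons(e, a)))), a))  →  h(cons(cons(e, h(cons(cons(e, a), cons(e, a)))), a))   [R4 at 1.1.2.1.1]
2. h(cons(cons(e, h(cons(cons(e, a), cons(e, a)))), a))  →  h(cons(cons(e, e), a))   [R6 at 1.1.2]
3. h(cons(cons(e, e), a))  →  a   [R5 at ε]

Reduce t₂ = h(h(cons(cons(e, e), cons(cons(e, e), h(cons(cons(e, e), e)))))):
1. h(h(cons(cons(e, e), cons(cons(e, e), h(cons(cons(e, e), e))))))  →  h(cons(cons(e, e), h(cons(cons(e, e), e))))   [R5 at 1]
2. h(cons(cons(e, e), h(cons(cons(e, e), e))))  →  h(cons(cons(e, e), e))   [R5 at ε]
3. h(cons(cons(e, e), e))  →  e   [R5 at ε]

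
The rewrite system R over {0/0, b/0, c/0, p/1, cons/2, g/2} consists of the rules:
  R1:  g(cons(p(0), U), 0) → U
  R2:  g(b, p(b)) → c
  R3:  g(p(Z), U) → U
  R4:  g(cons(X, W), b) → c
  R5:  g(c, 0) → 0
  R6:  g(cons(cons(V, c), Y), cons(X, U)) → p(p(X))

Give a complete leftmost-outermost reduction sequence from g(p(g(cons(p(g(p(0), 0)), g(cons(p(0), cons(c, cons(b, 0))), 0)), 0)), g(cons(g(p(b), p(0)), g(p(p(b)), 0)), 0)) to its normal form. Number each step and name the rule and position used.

0

1. g(p(g(cons(p(g(p(0), 0)), g(cons(p(0), cons(c, cons(b, 0))), 0)), 0)), g(cons(g(p(b), p(0)), g(p(p(b)), 0)), 0))  →  g(cons(g(p(b), p(0)), g(p(p(b)), 0)), 0)   [R3 at ε]
2. g(cons(g(p(b), p(0)), g(p(p(b)), 0)), 0)  →  g(cons(p(0), g(p(p(b)), 0)), 0)   [R3 at 1.1]
3. g(cons(p(0), g(p(p(b)), 0)), 0)  →  g(p(p(b)), 0)   [R1 at ε]
4. g(p(p(b)), 0)  →  0   [R3 at ε]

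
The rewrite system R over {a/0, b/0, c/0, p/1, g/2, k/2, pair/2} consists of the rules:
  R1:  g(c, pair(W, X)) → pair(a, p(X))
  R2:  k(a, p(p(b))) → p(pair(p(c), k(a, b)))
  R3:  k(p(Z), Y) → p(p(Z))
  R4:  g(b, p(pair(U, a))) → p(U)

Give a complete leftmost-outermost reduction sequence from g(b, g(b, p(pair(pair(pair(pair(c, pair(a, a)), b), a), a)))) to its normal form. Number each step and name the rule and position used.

1. g(b, g(b, p(pair(pair(pair(pair(c, pair(a, a)), b), a), a))))  →  g(b, p(pair(pair(pair(c, pair(a, a)), b), a)))   [R4 at 2]
2. g(b, p(pair(pair(pair(c, pair(a, a)), b), a)))  →  p(pair(pair(c, pair(a, a)), b))   [R4 at ε]

p(pair(pair(c, pair(a, a)), b))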